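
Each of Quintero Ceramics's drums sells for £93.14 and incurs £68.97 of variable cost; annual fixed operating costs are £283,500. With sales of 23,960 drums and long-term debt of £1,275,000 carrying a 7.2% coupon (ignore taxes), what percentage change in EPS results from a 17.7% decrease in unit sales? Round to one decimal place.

-50.3%

Contribution at this volume is 23,960 × £24.17 = £579,113.20.
EBIT = £579,113.20 − £283,500 = £295,613.20.
After interest of £91,800.00, pre-tax earnings = £203,813.20.
Degree of combined leverage = contribution ÷ (EBIT − I) = £579,113.20 ÷ £203,813.20 = 2.8414.
%ΔEPS = DCL × %ΔSales = 2.8414 × -17.7% = -50.3%.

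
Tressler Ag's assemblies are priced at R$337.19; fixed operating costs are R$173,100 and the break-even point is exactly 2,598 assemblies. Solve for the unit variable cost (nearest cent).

At break-even, FC = Q × (P − VC), so P − VC = R$173,100 ÷ 2,598 = R$66.6282.
Hence VC = price − CM = R$337.19 − R$66.6282 = R$270.56.

R$270.56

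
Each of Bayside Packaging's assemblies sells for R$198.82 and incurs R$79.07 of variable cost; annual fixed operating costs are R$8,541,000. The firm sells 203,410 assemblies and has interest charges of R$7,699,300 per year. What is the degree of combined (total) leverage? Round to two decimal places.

3.00

Total contribution margin = 203,410 × R$119.75 = R$24,358,347.50.
Subtracting fixed costs: EBIT = R$24,358,347.50 − R$8,541,000 = R$15,817,347.50. Interest = R$7,699,300.00, so EBIT − I = R$8,118,047.50.
Degree of total leverage = total CM / (EBIT − interest) = R$24,358,347.50 / R$8,118,047.50 = 3.0005.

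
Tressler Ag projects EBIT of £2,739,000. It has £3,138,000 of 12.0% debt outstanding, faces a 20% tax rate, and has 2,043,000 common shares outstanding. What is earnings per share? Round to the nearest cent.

£0.93

Interest = £376,560.00, so EBT = £2,739,000 − £376,560.00 = £2,362,440.00.
Net income = £2,362,440.00 × (1 − 0.20) = £1,889,952.00.
EPS = £1,889,952.00 ÷ 2,043,000 = £0.93.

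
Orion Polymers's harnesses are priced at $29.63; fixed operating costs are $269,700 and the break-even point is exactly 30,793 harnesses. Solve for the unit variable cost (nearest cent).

$20.87

Contribution per unit must be FC / Q = $269,700 / 30,793 = $8.7585.
Hence VC = price − CM = $29.63 − $8.7585 = $20.87.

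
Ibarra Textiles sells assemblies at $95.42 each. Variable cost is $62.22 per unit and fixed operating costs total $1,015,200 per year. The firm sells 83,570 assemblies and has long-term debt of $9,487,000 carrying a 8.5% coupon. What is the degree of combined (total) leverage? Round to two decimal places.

2.91

Contribution at this volume is 83,570 × $33.20 = $2,774,524.00.
Operating income = contribution − fixed costs = $2,774,524.00 − $1,015,200 = $1,759,324.00. Interest = $806,395.00.
DOL = $2,774,524.00 ÷ $1,759,324.00 = 1.5770; DFL = $1,759,324.00 ÷ $952,929.00 = 1.8462.
DCL = DOL × DFL = 1.5770 × 1.8462 = 2.9115.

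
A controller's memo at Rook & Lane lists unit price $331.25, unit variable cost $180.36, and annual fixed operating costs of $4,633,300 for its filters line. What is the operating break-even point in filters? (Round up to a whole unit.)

Each unit contributes $331.25 − $180.36 = $150.89.
Break-even Q = $4,633,300 / $150.89 = 30,706.47 → 30,707 filters.

30,707 filters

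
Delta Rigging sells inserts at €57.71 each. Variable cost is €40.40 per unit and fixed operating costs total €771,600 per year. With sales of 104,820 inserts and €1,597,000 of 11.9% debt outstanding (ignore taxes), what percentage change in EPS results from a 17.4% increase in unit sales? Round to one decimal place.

+37.0%

Total contribution margin = 104,820 × €17.31 = €1,814,434.20.
Subtracting fixed costs: EBIT = €1,814,434.20 − €771,600 = €1,042,834.20.
After interest of €190,043.00, pre-tax earnings = €852,791.20.
DCL = total CM / (EBIT − I) = €1,814,434.20 / €852,791.20 = 2.1276.
EPS therefore changes by 2.1276 × (+17.4%) = +37.0%.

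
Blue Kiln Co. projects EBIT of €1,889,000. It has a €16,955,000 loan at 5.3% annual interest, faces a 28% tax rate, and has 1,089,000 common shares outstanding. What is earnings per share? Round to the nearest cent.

€0.65

Pre-tax income = €1,889,000 − €898,615.00 = €990,385.00.
Net income = €990,385.00 × (1 − 0.28) = €713,077.20.
Per share: €713,077.20 / 1,089,000 shares = €0.65.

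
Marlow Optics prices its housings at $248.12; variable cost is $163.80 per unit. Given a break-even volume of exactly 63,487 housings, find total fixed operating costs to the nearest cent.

$5,353,223.84

Contribution margin per unit = $248.12 − $163.80 = $84.32.
Fixed costs = break-even units × CM = 63,487 × $84.32 = $5,353,223.84.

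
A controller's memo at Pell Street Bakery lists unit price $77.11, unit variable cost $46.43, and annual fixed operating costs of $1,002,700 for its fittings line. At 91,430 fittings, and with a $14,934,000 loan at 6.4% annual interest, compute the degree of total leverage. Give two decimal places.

3.31

Contribution at this volume is 91,430 × $30.68 = $2,805,072.40.
EBIT = $2,805,072.40 − $1,002,700 = $1,802,372.40. Interest = $955,776.00, so EBIT − I = $846,596.40.
Degree of total leverage = total CM / (EBIT − interest) = $2,805,072.40 / $846,596.40 = 3.3134.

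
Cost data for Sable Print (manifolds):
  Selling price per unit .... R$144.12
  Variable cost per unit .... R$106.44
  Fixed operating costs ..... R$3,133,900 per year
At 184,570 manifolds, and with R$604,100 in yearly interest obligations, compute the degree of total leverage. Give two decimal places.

2.16

Total contribution margin = 184,570 × R$37.68 = R$6,954,597.60.
Subtracting fixed costs: EBIT = R$6,954,597.60 − R$3,133,900 = R$3,820,697.60. Interest = R$604,100.00.
DOL = R$6,954,597.60 ÷ R$3,820,697.60 = 1.8202; DFL = R$3,820,697.60 ÷ R$3,216,597.60 = 1.1878.
DCL = DOL × DFL = 1.8202 × 1.1878 = 2.1620.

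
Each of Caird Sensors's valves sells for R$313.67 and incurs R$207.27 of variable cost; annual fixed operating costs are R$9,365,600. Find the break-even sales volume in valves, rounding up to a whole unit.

88,023 valves

Unit CM = price − variable cost = R$313.67 − R$207.27 = R$106.40.
Units to break even: R$9,365,600 ÷ R$106.40 = 88,022.56, rounded up to 88,023.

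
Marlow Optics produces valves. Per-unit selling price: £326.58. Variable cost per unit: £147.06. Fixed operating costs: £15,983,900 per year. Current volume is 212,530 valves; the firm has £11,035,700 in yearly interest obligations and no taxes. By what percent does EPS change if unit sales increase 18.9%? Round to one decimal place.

Total contribution margin = 212,530 × £179.52 = £38,153,385.60.
Operating income = contribution − fixed costs = £38,153,385.60 − £15,983,900 = £22,169,485.60.
Interest = £11,035,700.00, so EBIT − I = £11,133,785.60.
Degree of combined leverage = contribution ÷ (EBIT − I) = £38,153,385.60 ÷ £11,133,785.60 = 3.4268.
%ΔEPS = DCL × %ΔSales = 3.4268 × +18.9% = +64.8%.

+64.8%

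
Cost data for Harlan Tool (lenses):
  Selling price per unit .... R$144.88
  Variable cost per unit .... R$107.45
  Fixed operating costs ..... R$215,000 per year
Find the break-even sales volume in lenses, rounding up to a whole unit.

Contribution margin per unit = R$144.88 − R$107.45 = R$37.43.
Break-even Q = R$215,000 / R$37.43 = 5,744.06 → 5,745 lenses.

5,745 lenses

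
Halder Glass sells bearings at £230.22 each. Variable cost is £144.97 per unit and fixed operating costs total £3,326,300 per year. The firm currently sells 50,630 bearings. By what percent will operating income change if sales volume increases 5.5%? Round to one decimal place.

Total contribution margin = 50,630 × £85.25 = £4,316,207.50.
Operating income = contribution − fixed costs = £4,316,207.50 − £3,326,300 = £989,907.50.
Degree of operating leverage = £4,316,207.50 / £989,907.50 = 4.3602.
Operating income changes by 4.3602 × +5.5% = +24.0%.

+24.0%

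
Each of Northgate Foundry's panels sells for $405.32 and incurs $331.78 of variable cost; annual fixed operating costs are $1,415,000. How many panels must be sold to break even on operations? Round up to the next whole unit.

Unit CM = price − variable cost = $405.32 − $331.78 = $73.54.
Break-even volume = fixed costs ÷ CM per unit = $1,415,000 ÷ $73.54 = 19,241.23, so 19,242 panels.

19,242 panels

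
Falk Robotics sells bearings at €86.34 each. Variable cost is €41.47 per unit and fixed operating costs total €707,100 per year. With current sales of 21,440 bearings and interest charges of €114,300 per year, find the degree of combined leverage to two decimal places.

Contribution at this volume is 21,440 × €44.87 = €962,012.80.
Subtracting fixed costs: EBIT = €962,012.80 − €707,100 = €254,912.80. Interest = €114,300.00, so EBIT − I = €140,612.80.
Degree of total leverage = total CM / (EBIT − interest) = €962,012.80 / €140,612.80 = 6.8416.

6.84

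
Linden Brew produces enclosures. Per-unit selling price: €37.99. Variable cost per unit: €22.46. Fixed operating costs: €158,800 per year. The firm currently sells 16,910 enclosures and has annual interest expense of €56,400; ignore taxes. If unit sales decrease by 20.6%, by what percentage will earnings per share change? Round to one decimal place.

-114.1%

Total contribution margin = 16,910 × €15.53 = €262,612.30.
Subtracting fixed costs: EBIT = €262,612.30 − €158,800 = €103,812.30.
Interest = €56,400.00, so EBIT − I = €47,412.30.
Degree of combined leverage = contribution ÷ (EBIT − I) = €262,612.30 ÷ €47,412.30 = 5.5389.
%ΔEPS = DCL × %ΔSales = 5.5389 × -20.6% = -114.1%.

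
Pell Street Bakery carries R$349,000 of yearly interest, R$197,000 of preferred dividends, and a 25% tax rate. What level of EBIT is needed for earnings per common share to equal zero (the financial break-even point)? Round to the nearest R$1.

R$611,667

Preferred dividends are paid after tax, so their pre-tax equivalent is R$197,000 ÷ (1 − 0.25) = R$262,666.67.
Financial break-even EBIT = interest + D_p ÷ (1 − t) = R$349,000 + R$262,666.67 = R$611,666.67.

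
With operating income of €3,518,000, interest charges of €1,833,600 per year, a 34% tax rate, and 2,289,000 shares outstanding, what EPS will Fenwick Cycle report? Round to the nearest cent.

€0.49

Pre-tax income = €3,518,000 − €1,833,600.00 = €1,684,400.00.
Net income = €1,684,400.00 × (1 − 0.34) = €1,111,704.00.
Per share: €1,111,704.00 / 2,289,000 shares = €0.49.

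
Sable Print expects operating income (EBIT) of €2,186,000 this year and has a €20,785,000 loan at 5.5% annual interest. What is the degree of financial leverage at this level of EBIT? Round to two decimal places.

2.10

Annual interest charges come to €1,143,175.00.
Degree of financial leverage = EBIT / (EBIT − interest) = €2,186,000 / €1,042,825.00 = 2.0962.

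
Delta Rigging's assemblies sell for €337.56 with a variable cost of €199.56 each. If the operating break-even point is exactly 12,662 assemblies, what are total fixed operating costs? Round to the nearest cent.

Each unit contributes €337.56 − €199.56 = €138.00.
Since BE = FC / CM, FC = 12,662 × €138.00 = €1,747,356.00.

€1,747,356.00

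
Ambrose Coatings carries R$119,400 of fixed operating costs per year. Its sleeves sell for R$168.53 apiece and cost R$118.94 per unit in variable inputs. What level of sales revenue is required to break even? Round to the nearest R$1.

R$405,777

CM per unit = R$168.53 − R$118.94 = R$49.59; CM ratio = R$49.59 / R$168.53 = 0.2943.
Break-even sales = FC ÷ CM ratio = R$119,400 × R$168.53 / R$49.59 = R$405,777.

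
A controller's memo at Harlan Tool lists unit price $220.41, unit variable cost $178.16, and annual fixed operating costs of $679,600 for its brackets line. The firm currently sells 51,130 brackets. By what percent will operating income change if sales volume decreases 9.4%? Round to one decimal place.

Total contribution margin = 51,130 × $42.25 = $2,160,242.50.
Subtracting fixed costs: EBIT = $2,160,242.50 − $679,600 = $1,480,642.50.
So DOL = total CM / EBIT = $2,160,242.50 / $1,480,642.50 = 1.4590.
So EBIT moves 1.4590 × (-9.4%) = -13.7%.

-13.7%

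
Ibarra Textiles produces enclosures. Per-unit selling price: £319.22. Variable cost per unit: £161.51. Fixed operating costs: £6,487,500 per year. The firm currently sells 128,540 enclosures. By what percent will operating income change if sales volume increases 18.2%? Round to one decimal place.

+26.8%

Contribution at this volume is 128,540 × £157.71 = £20,272,043.40.
Operating income = contribution − fixed costs = £20,272,043.40 − £6,487,500 = £13,784,543.40.
DOL = contribution ÷ EBIT = £20,272,043.40 ÷ £13,784,543.40 = 1.4706.
%ΔEBIT = DOL × %ΔSales = 1.4706 × +18.2% = +26.8%.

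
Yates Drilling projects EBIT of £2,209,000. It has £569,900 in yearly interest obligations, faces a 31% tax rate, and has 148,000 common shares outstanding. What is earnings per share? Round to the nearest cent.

Interest = £569,900.00, so EBT = £2,209,000 − £569,900.00 = £1,639,100.00.
Net income = £1,639,100.00 × (1 − 0.31) = £1,130,979.00.
Per share: £1,130,979.00 / 148,000 shares = £7.64.

£7.64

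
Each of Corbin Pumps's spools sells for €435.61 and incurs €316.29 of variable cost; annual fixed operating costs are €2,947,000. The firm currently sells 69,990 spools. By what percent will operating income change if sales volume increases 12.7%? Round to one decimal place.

Contribution at this volume is 69,990 × €119.32 = €8,351,206.80.
Subtracting fixed costs: EBIT = €8,351,206.80 − €2,947,000 = €5,404,206.80.
So DOL = total CM / EBIT = €8,351,206.80 / €5,404,206.80 = 1.5453.
%ΔEBIT = DOL × %ΔSales = 1.5453 × +12.7% = +19.6%.

+19.6%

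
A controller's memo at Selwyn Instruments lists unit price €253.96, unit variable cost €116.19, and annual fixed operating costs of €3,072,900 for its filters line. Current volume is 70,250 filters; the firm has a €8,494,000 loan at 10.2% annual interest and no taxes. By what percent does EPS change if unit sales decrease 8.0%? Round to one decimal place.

Contribution at this volume is 70,250 × €137.77 = €9,678,342.50.
Operating income = contribution − fixed costs = €9,678,342.50 − €3,072,900 = €6,605,442.50.
Interest = €866,388.00, so EBIT − I = €5,739,054.50.
DCL = total CM / (EBIT − I) = €9,678,342.50 / €5,739,054.50 = 1.6864.
%ΔEPS = DCL × %ΔSales = 1.6864 × -8.0% = -13.5%.

-13.5%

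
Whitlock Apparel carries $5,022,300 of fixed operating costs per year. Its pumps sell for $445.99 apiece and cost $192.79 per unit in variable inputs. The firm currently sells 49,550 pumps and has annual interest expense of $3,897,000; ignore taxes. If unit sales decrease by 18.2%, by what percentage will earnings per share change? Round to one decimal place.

-63.0%

At 49,550 units, contribution = 49,550 × $253.20 = $12,546,060.00.
EBIT = $12,546,060.00 − $5,022,300 = $7,523,760.00.
Interest = $3,897,000.00, so EBIT − I = $3,626,760.00.
Degree of combined leverage = contribution ÷ (EBIT − I) = $12,546,060.00 ÷ $3,626,760.00 = 3.4593.
%ΔEPS = DCL × %ΔSales = 3.4593 × -18.2% = -63.0%.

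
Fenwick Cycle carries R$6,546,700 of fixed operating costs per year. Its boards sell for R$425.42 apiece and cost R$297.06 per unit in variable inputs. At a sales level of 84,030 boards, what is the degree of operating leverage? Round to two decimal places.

2.54

Total contribution margin = 84,030 × R$128.36 = R$10,786,090.80.
EBIT = R$10,786,090.80 − R$6,546,700 = R$4,239,390.80.
Degree of operating leverage = R$10,786,090.80 / R$4,239,390.80 = 2.5443.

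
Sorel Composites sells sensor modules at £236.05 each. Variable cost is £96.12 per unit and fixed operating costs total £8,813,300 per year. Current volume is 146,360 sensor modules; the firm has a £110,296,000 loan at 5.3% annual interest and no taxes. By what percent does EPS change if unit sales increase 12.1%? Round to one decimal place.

Contribution at this volume is 146,360 × £139.93 = £20,480,154.80.
EBIT = £20,480,154.80 − £8,813,300 = £11,666,854.80.
After interest of £5,845,688.00, pre-tax earnings = £5,821,166.80.
Degree of combined leverage = contribution ÷ (EBIT − I) = £20,480,154.80 ÷ £5,821,166.80 = 3.5182.
%ΔEPS = DCL × %ΔSales = 3.5182 × +12.1% = +42.6%.

+42.6%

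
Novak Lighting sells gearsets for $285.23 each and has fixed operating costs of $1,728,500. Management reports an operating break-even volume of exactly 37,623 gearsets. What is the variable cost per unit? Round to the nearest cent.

At break-even, FC = Q × (P − VC), so P − VC = $1,728,500 ÷ 37,623 = $45.9426.
Hence VC = price − CM = $285.23 − $45.9426 = $239.29.

$239.29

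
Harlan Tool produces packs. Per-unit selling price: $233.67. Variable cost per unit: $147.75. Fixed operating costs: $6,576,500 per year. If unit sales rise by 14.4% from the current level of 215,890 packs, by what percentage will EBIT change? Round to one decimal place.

+22.3%

Contribution at this volume is 215,890 × $85.92 = $18,549,268.80.
Operating income = contribution − fixed costs = $18,549,268.80 − $6,576,500 = $11,972,768.80.
Degree of operating leverage = $18,549,268.80 / $11,972,768.80 = 1.5493.
So EBIT moves 1.5493 × (+14.4%) = +22.3%.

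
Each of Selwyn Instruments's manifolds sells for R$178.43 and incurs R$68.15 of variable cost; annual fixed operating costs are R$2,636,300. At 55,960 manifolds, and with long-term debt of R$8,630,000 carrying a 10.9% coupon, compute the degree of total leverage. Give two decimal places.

2.38

Total contribution margin = 55,960 × R$110.28 = R$6,171,268.80.
EBIT = R$6,171,268.80 − R$2,636,300 = R$3,534,968.80. Interest = R$940,670.00, so EBIT − I = R$2,594,298.80.
DCL = contribution ÷ (EBIT − I) = R$6,171,268.80 ÷ R$2,594,298.80 = 2.3788.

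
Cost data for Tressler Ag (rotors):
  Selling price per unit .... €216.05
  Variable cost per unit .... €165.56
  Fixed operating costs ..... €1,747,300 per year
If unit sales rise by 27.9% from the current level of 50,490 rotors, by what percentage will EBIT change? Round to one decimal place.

+88.7%

Total contribution margin = 50,490 × €50.49 = €2,549,240.10.
Operating income = contribution − fixed costs = €2,549,240.10 − €1,747,300 = €801,940.10.
So DOL = total CM / EBIT = €2,549,240.10 / €801,940.10 = 3.1788.
So EBIT moves 3.1788 × (+27.9%) = +88.7%.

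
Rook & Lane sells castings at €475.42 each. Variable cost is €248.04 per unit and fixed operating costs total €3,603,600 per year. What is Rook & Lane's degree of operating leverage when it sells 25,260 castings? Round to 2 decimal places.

At 25,260 units, contribution = 25,260 × €227.38 = €5,743,618.80.
Subtracting fixed costs: EBIT = €5,743,618.80 − €3,603,600 = €2,140,018.80.
Degree of operating leverage = €5,743,618.80 / €2,140,018.80 = 2.6839.

2.68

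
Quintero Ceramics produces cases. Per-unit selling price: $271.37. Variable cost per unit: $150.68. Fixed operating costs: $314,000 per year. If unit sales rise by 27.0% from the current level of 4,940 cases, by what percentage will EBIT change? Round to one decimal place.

At 4,940 units, contribution = 4,940 × $120.69 = $596,208.60.
EBIT = $596,208.60 − $314,000 = $282,208.60.
DOL = contribution ÷ EBIT = $596,208.60 ÷ $282,208.60 = 2.1127.
Operating income changes by 2.1127 × +27.0% = +57.0%.

+57.0%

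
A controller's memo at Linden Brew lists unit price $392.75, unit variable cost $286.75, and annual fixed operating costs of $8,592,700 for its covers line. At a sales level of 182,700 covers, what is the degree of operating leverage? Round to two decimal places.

1.80

Contribution at this volume is 182,700 × $106.00 = $19,366,200.00.
EBIT = $19,366,200.00 − $8,592,700 = $10,773,500.00.
DOL = contribution ÷ EBIT = $19,366,200.00 ÷ $10,773,500.00 = 1.7976.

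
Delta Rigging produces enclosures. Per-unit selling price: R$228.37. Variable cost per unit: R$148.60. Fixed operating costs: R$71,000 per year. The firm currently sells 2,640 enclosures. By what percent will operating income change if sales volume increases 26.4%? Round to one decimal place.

+39.8%

Total contribution margin = 2,640 × R$79.77 = R$210,592.80.
Subtracting fixed costs: EBIT = R$210,592.80 − R$71,000 = R$139,592.80.
DOL = contribution ÷ EBIT = R$210,592.80 ÷ R$139,592.80 = 1.5086.
So EBIT moves 1.5086 × (+26.4%) = +39.8%.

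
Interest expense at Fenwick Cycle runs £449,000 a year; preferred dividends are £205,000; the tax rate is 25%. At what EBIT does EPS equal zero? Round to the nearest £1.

£722,333

Grossing the preferred dividend up to pre-tax terms: £205,000 / (1 − 0.25) = £273,333.33.
Financial break-even EBIT = interest + D_p ÷ (1 − t) = £449,000 + £273,333.33 = £722,333.33.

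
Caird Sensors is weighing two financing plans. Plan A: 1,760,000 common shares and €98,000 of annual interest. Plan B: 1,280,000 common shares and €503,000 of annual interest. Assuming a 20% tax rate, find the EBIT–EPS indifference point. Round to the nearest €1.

€1,583,000

Set EPS_A = EPS_B: (EBIT − €98,000)(1 − 0.20) ÷ 1,760,000 = (EBIT − €503,000)(1 − 0.20) ÷ 1,280,000.
The (1 − t) factor cancels: (EBIT − 98,000) × 1,280,000 = (EBIT − 503,000) × 1,760,000.
Solving, EBIT = (503,000·1,760,000 − 98,000·1,280,000) / (1,760,000 − 1,280,000) = 759,840,000,000 / 480,000 = 1,583,000.00.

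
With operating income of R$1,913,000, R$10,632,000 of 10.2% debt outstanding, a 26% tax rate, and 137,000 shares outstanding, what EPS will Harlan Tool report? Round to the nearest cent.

Pre-tax income = R$1,913,000 − R$1,084,464.00 = R$828,536.00.
Net income = R$828,536.00 × (1 − 0.26) = R$613,116.64.
EPS = R$613,116.64 ÷ 137,000 = R$4.48.

R$4.48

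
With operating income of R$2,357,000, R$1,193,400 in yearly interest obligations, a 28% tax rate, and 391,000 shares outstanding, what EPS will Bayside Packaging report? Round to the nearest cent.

R$2.14

Pre-tax income = R$2,357,000 − R$1,193,400.00 = R$1,163,600.00.
Net income = R$1,163,600.00 × (1 − 0.28) = R$837,792.00.
EPS = R$837,792.00 ÷ 391,000 = R$2.14.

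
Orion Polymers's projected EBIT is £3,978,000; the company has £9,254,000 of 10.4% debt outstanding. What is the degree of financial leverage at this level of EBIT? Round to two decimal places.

Annual interest charges come to £962,416.00.
DFL = EBIT ÷ (EBIT − I) = £3,978,000 ÷ (£3,978,000 − £962,416.00) = £3,978,000 ÷ £3,015,584.00 = 1.3191.

1.32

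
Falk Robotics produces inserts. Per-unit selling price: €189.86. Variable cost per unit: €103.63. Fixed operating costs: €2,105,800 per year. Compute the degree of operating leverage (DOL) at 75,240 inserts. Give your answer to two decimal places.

Contribution at this volume is 75,240 × €86.23 = €6,487,945.20.
Operating income = contribution − fixed costs = €6,487,945.20 − €2,105,800 = €4,382,145.20.
So DOL = total CM / EBIT = €6,487,945.20 / €4,382,145.20 = 1.4805.

1.48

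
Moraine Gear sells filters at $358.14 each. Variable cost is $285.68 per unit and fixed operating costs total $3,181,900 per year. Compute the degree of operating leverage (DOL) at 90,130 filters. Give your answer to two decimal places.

1.95

Total contribution margin = 90,130 × $72.46 = $6,530,819.80.
EBIT = $6,530,819.80 − $3,181,900 = $3,348,919.80.
DOL = contribution ÷ EBIT = $6,530,819.80 ÷ $3,348,919.80 = 1.9501.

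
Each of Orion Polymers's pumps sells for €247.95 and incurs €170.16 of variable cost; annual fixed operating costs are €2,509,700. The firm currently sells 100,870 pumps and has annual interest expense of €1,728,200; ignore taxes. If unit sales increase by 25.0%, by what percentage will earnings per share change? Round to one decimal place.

Total contribution margin = 100,870 × €77.79 = €7,846,677.30.
Operating income = contribution − fixed costs = €7,846,677.30 − €2,509,700 = €5,336,977.30.
After interest of €1,728,200.00, pre-tax earnings = €3,608,777.30.
Degree of combined leverage = contribution ÷ (EBIT − I) = €7,846,677.30 ÷ €3,608,777.30 = 2.1743.
%ΔEPS = DCL × %ΔSales = 2.1743 × +25.0% = +54.4%.

+54.4%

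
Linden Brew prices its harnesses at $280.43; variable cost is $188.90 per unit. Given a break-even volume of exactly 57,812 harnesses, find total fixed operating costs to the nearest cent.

Contribution margin per unit = $280.43 − $188.90 = $91.53.
Since BE = FC / CM, FC = 57,812 × $91.53 = $5,291,532.36.

$5,291,532.36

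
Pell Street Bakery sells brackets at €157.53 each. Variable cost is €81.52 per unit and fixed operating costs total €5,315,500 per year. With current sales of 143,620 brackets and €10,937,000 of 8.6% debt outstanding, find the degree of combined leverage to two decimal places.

2.34

At 143,620 units, contribution = 143,620 × €76.01 = €10,916,556.20.
EBIT = €10,916,556.20 − €5,315,500 = €5,601,056.20. Interest = €940,582.00, so EBIT − I = €4,660,474.20.
Degree of total leverage = total CM / (EBIT − interest) = €10,916,556.20 / €4,660,474.20 = 2.3424.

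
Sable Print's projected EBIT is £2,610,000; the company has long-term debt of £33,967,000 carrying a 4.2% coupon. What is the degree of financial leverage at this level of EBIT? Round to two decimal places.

2.21

Annual interest charges come to £1,426,614.00.
Degree of financial leverage = EBIT / (EBIT − interest) = £2,610,000 / £1,183,386.00 = 2.2055.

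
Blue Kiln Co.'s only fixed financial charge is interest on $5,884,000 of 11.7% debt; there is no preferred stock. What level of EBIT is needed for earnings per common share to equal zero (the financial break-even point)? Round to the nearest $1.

$688,428

Annual interest = 11.7% × $5,884,000 = $688,428.00.
With no preferred dividends, EPS = 0 when EBIT exactly covers interest, so the financial break-even EBIT is $688,428.00.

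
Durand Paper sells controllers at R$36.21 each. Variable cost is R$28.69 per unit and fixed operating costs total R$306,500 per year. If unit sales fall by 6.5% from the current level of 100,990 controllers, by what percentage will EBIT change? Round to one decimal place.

-10.9%

Contribution at this volume is 100,990 × R$7.52 = R$759,444.80.
Subtracting fixed costs: EBIT = R$759,444.80 − R$306,500 = R$452,944.80.
So DOL = total CM / EBIT = R$759,444.80 / R$452,944.80 = 1.6767.
Operating income changes by 1.6767 × -6.5% = -10.9%.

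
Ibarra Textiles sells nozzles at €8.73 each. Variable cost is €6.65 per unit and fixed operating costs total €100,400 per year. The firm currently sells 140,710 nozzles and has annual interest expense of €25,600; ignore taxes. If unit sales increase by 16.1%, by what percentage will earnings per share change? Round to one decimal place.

Total contribution margin = 140,710 × €2.08 = €292,676.80.
Operating income = contribution − fixed costs = €292,676.80 − €100,400 = €192,276.80.
After interest of €25,600.00, pre-tax earnings = €166,676.80.
DCL = total CM / (EBIT − I) = €292,676.80 / €166,676.80 = 1.7560.
%ΔEPS = DCL × %ΔSales = 1.7560 × +16.1% = +28.3%.

+28.3%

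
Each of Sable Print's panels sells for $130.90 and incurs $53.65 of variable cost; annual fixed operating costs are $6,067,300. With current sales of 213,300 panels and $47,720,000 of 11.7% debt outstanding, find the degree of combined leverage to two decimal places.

Total contribution margin = 213,300 × $77.25 = $16,477,425.00.
Subtracting fixed costs: EBIT = $16,477,425.00 − $6,067,300 = $10,410,125.00. Interest = $5,583,240.00, so EBIT − I = $4,826,885.00.
Degree of total leverage = total CM / (EBIT − interest) = $16,477,425.00 / $4,826,885.00 = 3.4137.

3.41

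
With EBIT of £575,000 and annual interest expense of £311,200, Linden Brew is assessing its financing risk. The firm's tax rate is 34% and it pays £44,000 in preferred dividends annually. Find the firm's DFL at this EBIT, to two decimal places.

2.92

Interest = £311,200.00.
Preferred dividends grossed up pre-tax: £44,000 / (1 − 0.34) = £66,666.67.
DFL = EBIT ÷ [EBIT − I − D_p/(1−t)] = £575,000 ÷ [£575,000 − £311,200.00 − £66,666.67] = £575,000 ÷ £197,133.33 = 2.9168.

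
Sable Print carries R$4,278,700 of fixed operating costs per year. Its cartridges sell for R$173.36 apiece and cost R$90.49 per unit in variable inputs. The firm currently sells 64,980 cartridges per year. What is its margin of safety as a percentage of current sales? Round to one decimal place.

Contribution margin per unit = R$173.36 − R$90.49 = R$82.87. Break-even units = R$4,278,700 ÷ R$82.87 = 51,631.47; break-even revenue = 51,631.47 × R$173.36 = R$8,950,831.81.
Actual sales revenue = 64,980 × R$173.36 = R$11,264,932.80.
Margin of safety = (R$11,264,932.80 − R$8,950,831.81) ÷ R$11,264,932.80 = 20.5%.

20.5%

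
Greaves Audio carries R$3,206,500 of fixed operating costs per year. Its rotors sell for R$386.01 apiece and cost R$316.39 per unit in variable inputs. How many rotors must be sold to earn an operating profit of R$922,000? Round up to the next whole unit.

Each unit contributes R$386.01 − R$316.39 = R$69.62.
Required volume = (fixed costs + target profit) ÷ CM = (R$3,206,500 + R$922,000) ÷ R$69.62 = 59,300.49, so 59,301 rotors.

59,301 rotors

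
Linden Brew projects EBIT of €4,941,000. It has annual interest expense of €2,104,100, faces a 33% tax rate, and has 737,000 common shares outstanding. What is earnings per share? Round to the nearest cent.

€2.58

Interest = €2,104,100.00, so EBT = €4,941,000 − €2,104,100.00 = €2,836,900.00.
Net income = €2,836,900.00 × (1 − 0.33) = €1,900,723.00.
EPS = €1,900,723.00 ÷ 737,000 = €2.58.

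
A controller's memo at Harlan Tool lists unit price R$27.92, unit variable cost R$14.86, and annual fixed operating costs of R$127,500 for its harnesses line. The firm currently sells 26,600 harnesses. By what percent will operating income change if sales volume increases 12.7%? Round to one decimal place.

Contribution at this volume is 26,600 × R$13.06 = R$347,396.00.
Subtracting fixed costs: EBIT = R$347,396.00 − R$127,500 = R$219,896.00.
Degree of operating leverage = R$347,396.00 / R$219,896.00 = 1.5798.
Operating income changes by 1.5798 × +12.7% = +20.1%.

+20.1%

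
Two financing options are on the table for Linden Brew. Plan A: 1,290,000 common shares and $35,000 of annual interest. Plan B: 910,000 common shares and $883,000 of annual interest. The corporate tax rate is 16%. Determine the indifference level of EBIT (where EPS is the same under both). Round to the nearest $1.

At indifference, (EBIT − 35,000)(1 − t)/1,290,000 = (EBIT − 883,000)(1 − t)/910,000.
Cancelling (1 − t) and cross-multiplying: 910,000·(EBIT − 35,000) = 1,290,000·(EBIT − 883,000).
Solving, EBIT = (883,000·1,290,000 − 35,000·910,000) / (1,290,000 − 910,000) = 1,107,220,000,000 / 380,000 = 2,913,736.84.

$2,913,737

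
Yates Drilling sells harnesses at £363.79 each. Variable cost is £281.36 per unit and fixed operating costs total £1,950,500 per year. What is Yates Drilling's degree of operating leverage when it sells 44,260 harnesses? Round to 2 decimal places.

2.15

At 44,260 units, contribution = 44,260 × £82.43 = £3,648,351.80.
Operating income = contribution − fixed costs = £3,648,351.80 − £1,950,500 = £1,697,851.80.
DOL = contribution ÷ EBIT = £3,648,351.80 ÷ £1,697,851.80 = 2.1488.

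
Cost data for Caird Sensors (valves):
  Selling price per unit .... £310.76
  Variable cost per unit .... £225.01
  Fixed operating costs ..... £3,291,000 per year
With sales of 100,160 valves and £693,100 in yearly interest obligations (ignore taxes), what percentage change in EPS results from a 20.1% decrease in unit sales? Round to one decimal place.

At 100,160 units, contribution = 100,160 × £85.75 = £8,588,720.00.
Subtracting fixed costs: EBIT = £8,588,720.00 − £3,291,000 = £5,297,720.00.
After interest of £693,100.00, pre-tax earnings = £4,604,620.00.
DCL = total CM / (EBIT − I) = £8,588,720.00 / £4,604,620.00 = 1.8652.
EPS therefore changes by 1.8652 × (-20.1%) = -37.5%.

-37.5%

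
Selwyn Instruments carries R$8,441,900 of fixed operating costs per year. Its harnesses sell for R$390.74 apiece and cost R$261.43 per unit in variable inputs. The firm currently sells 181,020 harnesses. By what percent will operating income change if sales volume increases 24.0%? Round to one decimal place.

Total contribution margin = 181,020 × R$129.31 = R$23,407,696.20.
Operating income = contribution − fixed costs = R$23,407,696.20 − R$8,441,900 = R$14,965,796.20.
So DOL = total CM / EBIT = R$23,407,696.20 / R$14,965,796.20 = 1.5641.
Operating income changes by 1.5641 × +24.0% = +37.5%.

+37.5%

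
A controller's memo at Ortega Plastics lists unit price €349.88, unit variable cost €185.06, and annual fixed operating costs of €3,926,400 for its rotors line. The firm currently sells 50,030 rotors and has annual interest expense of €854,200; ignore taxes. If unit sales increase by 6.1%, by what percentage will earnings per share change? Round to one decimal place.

+14.5%

Contribution at this volume is 50,030 × €164.82 = €8,245,944.60.
Subtracting fixed costs: EBIT = €8,245,944.60 − €3,926,400 = €4,319,544.60.
After interest of €854,200.00, pre-tax earnings = €3,465,344.60.
DCL = total CM / (EBIT − I) = €8,245,944.60 / €3,465,344.60 = 2.3795.
EPS therefore changes by 2.3795 × (+6.1%) = +14.5%.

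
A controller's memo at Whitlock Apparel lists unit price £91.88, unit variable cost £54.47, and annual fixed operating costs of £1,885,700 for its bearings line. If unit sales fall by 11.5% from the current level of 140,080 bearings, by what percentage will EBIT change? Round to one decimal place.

At 140,080 units, contribution = 140,080 × £37.41 = £5,240,392.80.
EBIT = £5,240,392.80 − £1,885,700 = £3,354,692.80.
DOL = contribution ÷ EBIT = £5,240,392.80 ÷ £3,354,692.80 = 1.5621.
So EBIT moves 1.5621 × (-11.5%) = -18.0%.

-18.0%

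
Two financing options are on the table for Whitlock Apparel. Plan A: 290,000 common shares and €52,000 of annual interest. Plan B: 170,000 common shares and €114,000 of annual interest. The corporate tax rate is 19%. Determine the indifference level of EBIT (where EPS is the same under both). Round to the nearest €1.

€201,833

Set EPS_A = EPS_B: (EBIT − €52,000)(1 − 0.19) ÷ 290,000 = (EBIT − €114,000)(1 − 0.19) ÷ 170,000.
Cancelling (1 − t) and cross-multiplying: 170,000·(EBIT − 52,000) = 290,000·(EBIT − 114,000).
EBIT × (290,000 − 170,000) = 114,000 × 290,000 − 52,000 × 170,000 = 24,220,000,000, so EBIT = 24,220,000,000 ÷ 120,000 = 201,833.33.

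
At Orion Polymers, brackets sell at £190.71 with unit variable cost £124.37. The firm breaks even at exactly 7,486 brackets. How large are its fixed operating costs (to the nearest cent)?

£496,621.24

Unit CM = price − variable cost = £190.71 − £124.37 = £66.34.
Since BE = FC / CM, FC = 7,486 × £66.34 = £496,621.24.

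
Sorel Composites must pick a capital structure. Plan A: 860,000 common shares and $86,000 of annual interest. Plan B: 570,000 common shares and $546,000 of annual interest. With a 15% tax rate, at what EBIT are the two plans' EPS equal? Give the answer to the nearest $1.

At indifference, (EBIT − 86,000)(1 − t)/860,000 = (EBIT − 546,000)(1 − t)/570,000.
The (1 − t) factor cancels: (EBIT − 86,000) × 570,000 = (EBIT − 546,000) × 860,000.
EBIT × (860,000 − 570,000) = 546,000 × 860,000 − 86,000 × 570,000 = 420,540,000,000, so EBIT = 420,540,000,000 ÷ 290,000 = 1,450,137.93.

$1,450,138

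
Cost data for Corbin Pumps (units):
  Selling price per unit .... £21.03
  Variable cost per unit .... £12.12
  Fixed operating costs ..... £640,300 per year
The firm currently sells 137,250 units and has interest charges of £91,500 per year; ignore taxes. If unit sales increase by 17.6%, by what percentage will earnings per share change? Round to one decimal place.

Contribution at this volume is 137,250 × £8.91 = £1,222,897.50.
EBIT = £1,222,897.50 − £640,300 = £582,597.50.
After interest of £91,500.00, pre-tax earnings = £491,097.50.
DCL = total CM / (EBIT − I) = £1,222,897.50 / £491,097.50 = 2.4901.
EPS therefore changes by 2.4901 × (+17.6%) = +43.8%.

+43.8%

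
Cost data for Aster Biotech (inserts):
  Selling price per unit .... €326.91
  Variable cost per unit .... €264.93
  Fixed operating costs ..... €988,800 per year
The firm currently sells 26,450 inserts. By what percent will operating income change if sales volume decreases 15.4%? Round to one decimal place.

Contribution at this volume is 26,450 × €61.98 = €1,639,371.00.
Subtracting fixed costs: EBIT = €1,639,371.00 − €988,800 = €650,571.00.
DOL = contribution ÷ EBIT = €1,639,371.00 ÷ €650,571.00 = 2.5199.
So EBIT moves 2.5199 × (-15.4%) = -38.8%.

-38.8%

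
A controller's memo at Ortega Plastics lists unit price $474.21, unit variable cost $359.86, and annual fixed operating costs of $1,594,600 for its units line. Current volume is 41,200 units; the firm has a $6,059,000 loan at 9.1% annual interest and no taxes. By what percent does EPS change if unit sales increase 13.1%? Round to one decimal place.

+24.1%

Contribution at this volume is 41,200 × $114.35 = $4,711,220.00.
Operating income = contribution − fixed costs = $4,711,220.00 − $1,594,600 = $3,116,620.00.
After interest of $551,369.00, pre-tax earnings = $2,565,251.00.
DCL = total CM / (EBIT − I) = $4,711,220.00 / $2,565,251.00 = 1.8366.
EPS therefore changes by 1.8366 × (+13.1%) = +24.1%.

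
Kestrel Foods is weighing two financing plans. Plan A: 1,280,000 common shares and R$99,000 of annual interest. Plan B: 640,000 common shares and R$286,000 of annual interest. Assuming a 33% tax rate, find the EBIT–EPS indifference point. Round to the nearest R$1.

R$473,000

At indifference, (EBIT − 99,000)(1 − t)/1,280,000 = (EBIT − 286,000)(1 − t)/640,000.
Cancelling (1 − t) and cross-multiplying: 640,000·(EBIT − 99,000) = 1,280,000·(EBIT − 286,000).
EBIT × (1,280,000 − 640,000) = 286,000 × 1,280,000 − 99,000 × 640,000 = 302,720,000,000, so EBIT = 302,720,000,000 ÷ 640,000 = 473,000.00.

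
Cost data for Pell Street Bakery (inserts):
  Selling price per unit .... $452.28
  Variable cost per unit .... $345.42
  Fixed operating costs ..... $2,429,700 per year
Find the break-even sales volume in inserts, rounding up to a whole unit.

22,738 inserts

Each unit contributes $452.28 − $345.42 = $106.86.
Break-even Q = $2,429,700 / $106.86 = 22,737.23 → 22,738 inserts.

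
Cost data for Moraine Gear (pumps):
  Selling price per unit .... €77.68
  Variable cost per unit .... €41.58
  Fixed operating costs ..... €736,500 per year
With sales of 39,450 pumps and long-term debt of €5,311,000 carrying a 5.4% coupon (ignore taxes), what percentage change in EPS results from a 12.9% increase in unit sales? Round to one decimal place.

Total contribution margin = 39,450 × €36.10 = €1,424,145.00.
Operating income = contribution − fixed costs = €1,424,145.00 − €736,500 = €687,645.00.
Interest = €286,794.00, so EBIT − I = €400,851.00.
DCL = total CM / (EBIT − I) = €1,424,145.00 / €400,851.00 = 3.5528.
%ΔEPS = DCL × %ΔSales = 3.5528 × +12.9% = +45.8%.

+45.8%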